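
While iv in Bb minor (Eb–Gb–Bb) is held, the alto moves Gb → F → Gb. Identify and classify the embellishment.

F is a neighbor tone.

The harmony at that moment is Eb minor triad (Eb, Gb, Bb); F is not a chord tone.
It is approached by step down from Gb and left by step up to Gb.
Step away and step back to the same note — a neighbor tone (lower neighbor).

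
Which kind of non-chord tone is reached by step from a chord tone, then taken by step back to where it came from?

Approach: by step. Departure: by step in the opposite direction, back to the starting pitch.
Stepwise on both sides but reversing to return to the same chord tone — a neighbor tone. (Had it continued onward in the same direction it would be a passing tone instead.)

Neighbor tone.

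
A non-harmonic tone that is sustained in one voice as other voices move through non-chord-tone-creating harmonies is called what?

Pedal tone.

Approach: none. Departure: none — a single pitch is sustained while the chords change around it, passing through harmonies that do not contain it.
No melodic motion at all; the dissonance is created entirely by the moving harmonies against the stationary note — a pedal tone (pedal point).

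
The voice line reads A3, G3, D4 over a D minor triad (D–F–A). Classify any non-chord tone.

The harmony at that moment is D minor triad (D, F, A); G3 is not a chord tone.
It is approached by step down from A3 and left by leap up to D4.
Step in, leap out — an escape tone.

G3 is an escape tone.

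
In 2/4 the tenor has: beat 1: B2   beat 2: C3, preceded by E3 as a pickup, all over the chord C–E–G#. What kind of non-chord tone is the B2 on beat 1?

The harmony at that moment is C augmented triad (C, E, G#); B2 is not a chord tone.
It is approached by leap down from E3 and left by step up to C3.
Leap in, step out, metrically accented — an appoggiatura.

Appoggiatura.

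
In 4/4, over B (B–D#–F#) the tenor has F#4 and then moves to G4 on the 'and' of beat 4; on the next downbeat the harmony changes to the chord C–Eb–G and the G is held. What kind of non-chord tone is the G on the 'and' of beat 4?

The harmony at that moment is B major triad (B, D#, F#); G4 is not a chord tone.
It is approached by step up from F#4 and then sustained as the same pitch into the next harmony.
Arriving early and becoming a chord tone when the harmony changes — an anticipation.

Anticipation.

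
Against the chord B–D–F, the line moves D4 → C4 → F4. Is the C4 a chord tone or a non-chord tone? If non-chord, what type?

The harmony at that moment is B diminished triad (B, D, F); C4 is not a chord tone.
It is approached by step down from D4 and left by leap up to F4.
Step in, leap out — an escape tone.

Non-chord tone — an escape tone.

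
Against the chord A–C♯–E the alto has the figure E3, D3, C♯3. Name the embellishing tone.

The harmony at that moment is A major triad (A, C♯, E); D3 is not a chord tone.
It is approached by step down from E3 and left by step down to C♯3.
Step in, step out in the same direction — a passing tone.

D3 is a passing tone.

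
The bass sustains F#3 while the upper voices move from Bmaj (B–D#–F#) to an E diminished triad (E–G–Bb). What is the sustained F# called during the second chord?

Pedal tone (pedal point).

The harmony at that moment is E diminished triad (E, G, Bb); F#3 is not a chord tone.
It is held over (the same pitch as the preceding F#3) and then sustained as the same pitch into the next harmony.
Sustained through a change of harmony — a pedal tone.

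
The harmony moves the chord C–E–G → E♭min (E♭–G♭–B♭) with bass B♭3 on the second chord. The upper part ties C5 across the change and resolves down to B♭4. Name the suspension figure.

9–8 suspension.

At the second chord the bass is B♭3. The suspended C5 lies a ninth above the bass; after resolving down by step to B♭4, the interval above the bass becomes an octave.
Suspension figures are named by those two intervals: 9–8.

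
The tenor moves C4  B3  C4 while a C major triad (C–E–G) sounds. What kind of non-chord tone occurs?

The harmony at that moment is C major triad (C, E, G); B3 is not a chord tone.
It is approached by step down from C4 and left by step up to C4.
Step away and step back to the same note — a neighbor tone (lower neighbor).

B3 is a neighbor tone.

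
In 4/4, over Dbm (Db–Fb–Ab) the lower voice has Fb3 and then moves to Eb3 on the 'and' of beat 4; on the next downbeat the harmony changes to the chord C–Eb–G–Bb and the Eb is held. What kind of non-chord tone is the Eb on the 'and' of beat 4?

Anticipation.

The harmony at that moment is Db minor triad (Db, Fb, Ab); Eb3 is not a chord tone.
It is approached by step down from Fb3 and then sustained as the same pitch into the next harmony.
Arriving early and becoming a chord tone when the harmony changes — an anticipation.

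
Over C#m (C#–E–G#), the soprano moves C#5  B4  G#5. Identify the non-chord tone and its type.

B4 is an escape tone.

The harmony at that moment is C# minor triad (C#, E, G#); B4 is not a chord tone.
It is approached by step down from C#5 and left by leap up to G#5.
Step in, leap out — an escape tone.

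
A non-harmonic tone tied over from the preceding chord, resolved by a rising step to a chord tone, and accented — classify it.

Approach: by preparation — the pitch is first a chord tone, then held (tied or repeated) while the harmony changes under it. Departure: up by step. Metric position: strong.
A prepared dissonance that resolves upward by step — a retardation. (The same figure resolving downward would be a suspension.)

Retardation.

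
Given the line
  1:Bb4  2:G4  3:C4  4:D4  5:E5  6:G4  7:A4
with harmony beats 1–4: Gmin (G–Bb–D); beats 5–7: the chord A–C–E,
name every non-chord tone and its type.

C4 (beat 3) — appoggiatura; G4 (beat 6) — appoggiatura.

The harmony at that moment is G minor triad (G, Bb, D); C4 is not a chord tone.
It is approached by leap down from G4 and left by step up to D4.
Leap in, step out — an appoggiatura.
The harmony at that moment is A minor triad (A, C, E); G4 is not a chord tone.
It is approached by leap down from E5 and left by step up to A4.
Leap in, step out — an appoggiatura.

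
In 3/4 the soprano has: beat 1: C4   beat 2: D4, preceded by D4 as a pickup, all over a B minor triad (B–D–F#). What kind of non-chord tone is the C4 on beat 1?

The harmony at that moment is B minor triad (B, D, F#); C4 is not a chord tone.
It is approached by step down from D4 and left by step up to D4.
Step away and step back to the same note — a neighbor tone (lower neighbor).

Lower neighbor tone.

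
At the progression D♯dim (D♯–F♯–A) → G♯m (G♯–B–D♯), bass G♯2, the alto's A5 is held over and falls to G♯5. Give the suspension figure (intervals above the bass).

9–8 suspension.

At the second chord the bass is G♯2. The suspended A5 lies a ninth above the bass; after resolving down by step to G♯5, the interval above the bass becomes an octave.
Suspension figures are named by those two intervals: 9–8.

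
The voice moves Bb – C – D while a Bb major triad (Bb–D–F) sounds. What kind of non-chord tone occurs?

The harmony at that moment is Bb major triad (Bb, D, F); C is not a chord tone.
It is approached by step up from Bb and left by step up to D.
Step in, step out in the same direction — a passing tone.

C is a passing tone.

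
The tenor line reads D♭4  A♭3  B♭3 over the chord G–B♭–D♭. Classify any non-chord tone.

The harmony at that moment is G diminished triad (G, B♭, D♭); A♭3 is not a chord tone.
It is approached by leap down from D♭4 and left by step up to B♭3.
Leap in, step out — an appoggiatura.

A♭3 is an appoggiatura.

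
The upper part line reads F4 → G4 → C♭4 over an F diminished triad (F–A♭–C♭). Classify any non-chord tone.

The harmony at that moment is F diminished triad (F, A♭, C♭); G4 is not a chord tone.
It is approached by step up from F4 and left by leap down to C♭4.
Step in, leap out — an escape tone.

G4 is an escape tone.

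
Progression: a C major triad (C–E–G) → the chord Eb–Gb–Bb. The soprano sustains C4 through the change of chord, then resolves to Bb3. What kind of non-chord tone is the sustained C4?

C4 is a suspension.

The harmony at that moment is Eb minor triad (Eb, Gb, Bb); C4 is not a chord tone.
It is held over (the same pitch as the preceding C4) and left by step down to Bb3.
Held over from the previous chord and resolving down by step — a suspension.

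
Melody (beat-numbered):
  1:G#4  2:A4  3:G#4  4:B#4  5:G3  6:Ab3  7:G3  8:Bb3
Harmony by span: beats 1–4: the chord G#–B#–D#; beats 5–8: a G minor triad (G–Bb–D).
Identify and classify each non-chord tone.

A4 (beat 2) — neighbor tone; Ab3 (beat 6) — neighbor tone.

The harmony at that moment is G# major triad (G#, B#, D#); A4 is not a chord tone.
It is approached by step up from G#4 and left by step down to G#4.
Step away and step back to the same note — a neighbor tone (upper neighbor).
The harmony at that moment is G minor triad (G, Bb, D); Ab3 is not a chord tone.
It is approached by step up from G3 and left by step down to G3.
Step away and step back to the same note — a neighbor tone (upper neighbor).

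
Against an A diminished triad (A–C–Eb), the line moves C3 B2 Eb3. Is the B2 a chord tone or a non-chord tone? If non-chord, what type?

The harmony at that moment is A diminished triad (A, C, Eb); B2 is not a chord tone.
It is approached by step down from C3 and left by leap up to Eb3.
Step in, leap out — an escape tone.

Non-chord tone — an escape tone.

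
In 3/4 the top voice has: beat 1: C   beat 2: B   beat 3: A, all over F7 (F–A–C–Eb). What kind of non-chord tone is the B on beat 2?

The harmony at that moment is F dominant seventh chord (F, A, C, Eb); B is not a chord tone.
It is approached by step down from C and left by step down to A.
Step in, step out in the same direction — a passing tone.

Passing tone.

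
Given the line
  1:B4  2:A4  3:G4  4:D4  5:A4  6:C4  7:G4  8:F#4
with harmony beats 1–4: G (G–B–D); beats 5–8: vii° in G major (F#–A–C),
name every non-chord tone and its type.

A4 (beat 2) — passing tone; G4 (beat 7) — appoggiatura.

The harmony at that moment is G major triad (G, B, D); A4 is not a chord tone.
It is approached by step down from B4 and left by step down to G4.
Step in, step out in the same direction — a passing tone.
The harmony at that moment is F# diminished triad (F#, A, C); G4 is not a chord tone.
It is approached by leap up from C4 and left by step down to F#4.
Leap in, step out — an appoggiatura.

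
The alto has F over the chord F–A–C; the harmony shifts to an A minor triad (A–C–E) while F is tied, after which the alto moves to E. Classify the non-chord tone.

The harmony at that moment is A minor triad (A, C, E); F is not a chord tone.
It is held over (the same pitch as the preceding F) and left by step down to E.
Held over from the previous chord and resolving down by step — a suspension.

F is a suspension.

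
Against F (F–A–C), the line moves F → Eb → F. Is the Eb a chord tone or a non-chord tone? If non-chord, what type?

The harmony at that moment is F major triad (F, A, C); Eb is not a chord tone.
It is approached by step down from F and left by step up to F.
Step away and step back to the same note — a neighbor tone (lower neighbor).

Non-chord tone — a neighbor tone.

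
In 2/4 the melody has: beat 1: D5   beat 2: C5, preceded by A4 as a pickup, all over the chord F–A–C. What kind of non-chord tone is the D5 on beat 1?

Appoggiatura.

The harmony at that moment is F major triad (F, A, C); D5 is not a chord tone.
It is approached by leap up from A4 and left by step down to C5.
Leap in, step out, metrically accented — an appoggiatura.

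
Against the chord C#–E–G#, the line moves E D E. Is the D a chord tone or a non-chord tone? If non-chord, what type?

The harmony at that moment is C# minor triad (C#, E, G#); D is not a chord tone.
It is approached by step down from E and left by step up to E.
Step away and step back to the same note — a neighbor tone (lower neighbor).

Non-chord tone — a neighbor tone.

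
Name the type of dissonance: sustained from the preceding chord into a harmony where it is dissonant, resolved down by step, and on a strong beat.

Suspension.

Approach: by preparation — the pitch is first a chord tone, then held (tied or repeated) while the harmony changes under it. Departure: down by step. Metric position: strong.
A prepared dissonance that resolves downward by step — a suspension. (The same figure resolving upward would be a retardation.)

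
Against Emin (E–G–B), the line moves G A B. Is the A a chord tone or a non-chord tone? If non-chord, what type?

The harmony at that moment is E minor triad (E, G, B); A is not a chord tone.
It is approached by step up from G and left by step up to B.
Step in, step out in the same direction — a passing tone.

Non-chord tone — a passing tone.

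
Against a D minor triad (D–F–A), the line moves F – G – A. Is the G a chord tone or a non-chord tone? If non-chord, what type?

The harmony at that moment is D minor triad (D, F, A); G is not a chord tone.
It is approached by step up from F and left by step up to A.
Step in, step out in the same direction — a passing tone.

Non-chord tone — a passing tone.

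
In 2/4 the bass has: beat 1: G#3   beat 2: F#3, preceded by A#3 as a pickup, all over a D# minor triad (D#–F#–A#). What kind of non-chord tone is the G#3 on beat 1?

The harmony at that moment is D# minor triad (D#, F#, A#); G#3 is not a chord tone.
It is approached by step down from A#3 and left by step down to F#3.
Step in, step out in the same direction — a passing tone.

Passing tone.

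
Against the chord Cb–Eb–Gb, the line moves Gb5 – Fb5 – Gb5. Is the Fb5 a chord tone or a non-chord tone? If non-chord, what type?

Non-chord tone — a neighbor tone.

The harmony at that moment is Cb major triad (Cb, Eb, Gb); Fb5 is not a chord tone.
It is approached by step down from Gb5 and left by step up to Gb5.
Step away and step back to the same note — a neighbor tone (lower neighbor).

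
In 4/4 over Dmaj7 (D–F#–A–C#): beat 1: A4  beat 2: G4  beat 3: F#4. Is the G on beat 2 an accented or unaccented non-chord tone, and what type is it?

The harmony at that moment is D major seventh chord (D, F#, A, C#); G4 is not a chord tone.
It is approached by step down from A4 and left by step down to F#4.
Step in, step out in the same direction — a passing tone.
It falls on a weak beat, so it is unaccented.

Unaccented passing tone.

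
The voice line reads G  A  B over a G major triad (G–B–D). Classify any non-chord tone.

The harmony at that moment is G major triad (G, B, D); A is not a chord tone.
It is approached by step up from G and left by step up to B.
Step in, step out in the same direction — a passing tone.

A is a passing tone.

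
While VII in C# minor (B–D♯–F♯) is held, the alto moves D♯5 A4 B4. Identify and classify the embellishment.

A4 is an appoggiatura.

The harmony at that moment is B major triad (B, D♯, F♯); A4 is not a chord tone.
It is approached by leap down from D♯5 and left by step up to B4.
Leap in, step out — an appoggiatura.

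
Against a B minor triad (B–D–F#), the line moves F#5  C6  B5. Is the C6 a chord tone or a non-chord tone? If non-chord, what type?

Non-chord tone — an appoggiatura.

The harmony at that moment is B minor triad (B, D, F#); C6 is not a chord tone.
It is approached by leap up from F#5 and left by step down to B5.
Leap in, step out — an appoggiatura.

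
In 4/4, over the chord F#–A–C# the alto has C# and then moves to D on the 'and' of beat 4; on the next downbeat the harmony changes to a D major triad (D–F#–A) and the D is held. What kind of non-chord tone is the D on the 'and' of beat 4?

The harmony at that moment is F# minor triad (F#, A, C#); D is not a chord tone.
It is approached by step up from C# and then sustained as the same pitch into the next harmony.
Arriving early and becoming a chord tone when the harmony changes — an anticipation.

Anticipation.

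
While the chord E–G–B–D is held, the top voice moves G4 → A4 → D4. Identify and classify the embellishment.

The harmony at that moment is E minor seventh chord (E, G, B, D); A4 is not a chord tone.
It is approached by step up from G4 and left by leap down to D4.
Step in, leap out — an escape tone.

A4 is an escape tone.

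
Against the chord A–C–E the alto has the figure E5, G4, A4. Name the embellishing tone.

The harmony at that moment is A minor triad (A, C, E); G4 is not a chord tone.
It is approached by leap down from E5 and left by step up to A4.
Leap in, step out — an appoggiatura.

G4 is an appoggiatura.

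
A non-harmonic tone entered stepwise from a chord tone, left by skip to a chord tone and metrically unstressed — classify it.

Approach: by step. Departure: by leap. Metric position: weak.
Step in, leap out, from a weak position — an escape tone (échappée). (It is the mirror image of the appoggiatura, which leaps in and steps out on a strong beat.)

Escape tone.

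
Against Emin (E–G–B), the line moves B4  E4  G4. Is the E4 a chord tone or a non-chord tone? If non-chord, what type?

Chord tone (the root of E minor triad).

E minor triad contains E, G, B; E is the root, so it is a chord tone.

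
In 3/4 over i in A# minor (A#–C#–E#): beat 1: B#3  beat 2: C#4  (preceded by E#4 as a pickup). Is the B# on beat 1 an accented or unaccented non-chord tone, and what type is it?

Accented appoggiatura.

The harmony at that moment is A# minor triad (A#, C#, E#); B#3 is not a chord tone.
It is approached by leap down from E#4 and left by step up to C#4.
Leap in, step out — an appoggiatura.
It falls on the downbeat, so it is accented.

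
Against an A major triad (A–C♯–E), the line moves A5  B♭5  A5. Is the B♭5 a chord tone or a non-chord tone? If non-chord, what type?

Non-chord tone — a neighbor tone.

The harmony at that moment is A major triad (A, C♯, E); B♭5 is not a chord tone.
It is approached by step up from A5 and left by step down to A5.
Step away and step back to the same note — a neighbor tone (upper neighbor).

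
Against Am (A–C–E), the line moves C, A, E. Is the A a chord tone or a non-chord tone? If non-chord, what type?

Chord tone (the root of A minor triad).

A minor triad contains A, C, E; A is the root, so it is a chord tone.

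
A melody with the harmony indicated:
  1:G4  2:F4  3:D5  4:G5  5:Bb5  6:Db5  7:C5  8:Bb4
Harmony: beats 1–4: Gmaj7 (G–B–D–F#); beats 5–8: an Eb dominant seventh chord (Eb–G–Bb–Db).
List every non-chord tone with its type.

The harmony at that moment is G major seventh chord (G, B, D, F#); F4 is not a chord tone.
It is approached by step down from G4 and left by leap up to D5.
Step in, leap out — an escape tone.
The harmony at that moment is Eb dominant seventh chord (Eb, G, Bb, Db); C5 is not a chord tone.
It is approached by step down from Db5 and left by step down to Bb4.
Step in, step out in the same direction — a passing tone.

F4 (beat 2) — escape tone; C5 (beat 7) — passing tone.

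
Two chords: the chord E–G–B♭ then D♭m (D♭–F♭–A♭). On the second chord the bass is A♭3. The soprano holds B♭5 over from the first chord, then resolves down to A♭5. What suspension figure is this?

At the second chord the bass is A♭3. The suspended B♭5 lies a ninth above the bass; after resolving down by step to A♭5, the interval above the bass becomes an octave.
Suspension figures are named by those two intervals: 9–8.

9–8 suspension.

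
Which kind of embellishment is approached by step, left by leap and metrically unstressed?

Approach: by step. Departure: by leap. Metric position: weak.
Step in, leap out, from a weak position — an escape tone (échappée). (It is the mirror image of the appoggiatura, which leaps in and steps out on a strong beat.)

Escape tone.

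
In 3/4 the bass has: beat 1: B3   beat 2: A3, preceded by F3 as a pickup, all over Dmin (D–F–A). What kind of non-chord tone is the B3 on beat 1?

Appoggiatura.

The harmony at that moment is D minor triad (D, F, A); B3 is not a chord tone.
It is approached by leap up from F3 and left by step down to A3.
Leap in, step out, metrically accented — an appoggiatura.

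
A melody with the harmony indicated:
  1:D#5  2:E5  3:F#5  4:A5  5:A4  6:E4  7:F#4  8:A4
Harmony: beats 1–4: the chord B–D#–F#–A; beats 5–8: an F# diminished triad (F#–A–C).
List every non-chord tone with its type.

E5 (beat 2) — passing tone; E4 (beat 6) — appoggiatura.

The harmony at that moment is B dominant seventh chord (B, D#, F#, A); E5 is not a chord tone.
It is approached by step up from D#5 and left by step up to F#5.
Step in, step out in the same direction — a passing tone.
The harmony at that moment is F# diminished triad (F#, A, C); E4 is not a chord tone.
It is approached by leap down from A4 and left by step up to F#4.
Leap in, step out — an appoggiatura.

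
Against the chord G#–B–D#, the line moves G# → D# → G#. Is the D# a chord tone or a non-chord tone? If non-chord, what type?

Chord tone (the fifth of G# minor triad).

G# minor triad contains G#, B, D#; D# is the fifth, so it is a chord tone.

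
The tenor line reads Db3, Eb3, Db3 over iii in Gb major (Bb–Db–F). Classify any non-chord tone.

The harmony at that moment is Bb minor triad (Bb, Db, F); Eb3 is not a chord tone.
It is approached by step up from Db3 and left by step down to Db3.
Step away and step back to the same note — a neighbor tone (upper neighbor).

Eb3 is a neighbor tone.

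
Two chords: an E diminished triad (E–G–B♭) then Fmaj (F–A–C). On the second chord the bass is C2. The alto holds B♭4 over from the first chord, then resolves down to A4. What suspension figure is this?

At the second chord the bass is C2. The suspended B♭4 lies a seventh above the bass; after resolving down by step to A4, the interval above the bass becomes a sixth.
Suspension figures are named by those two intervals: 7–6.

7–6 suspension.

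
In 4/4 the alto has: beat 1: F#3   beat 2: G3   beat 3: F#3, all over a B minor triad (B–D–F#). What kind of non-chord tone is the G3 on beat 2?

The harmony at that moment is B minor triad (B, D, F#); G3 is not a chord tone.
It is approached by step up from F#3 and left by step down to F#3.
Step away and step back to the same note — a neighbor tone (upper neighbor).

Upper neighbor tone.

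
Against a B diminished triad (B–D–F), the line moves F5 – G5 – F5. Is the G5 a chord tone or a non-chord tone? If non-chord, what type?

Non-chord tone — a neighbor tone.

The harmony at that moment is B diminished triad (B, D, F); G5 is not a chord tone.
It is approached by step up from F5 and left by step down to F5.
Step away and step back to the same note — a neighbor tone (upper neighbor).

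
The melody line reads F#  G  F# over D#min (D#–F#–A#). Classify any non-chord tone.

The harmony at that moment is D# minor triad (D#, F#, A#); G is not a chord tone.
It is approached by step up from F# and left by step down to F#.
Step away and step back to the same note — a neighbor tone (upper neighbor).

G is a neighbor tone.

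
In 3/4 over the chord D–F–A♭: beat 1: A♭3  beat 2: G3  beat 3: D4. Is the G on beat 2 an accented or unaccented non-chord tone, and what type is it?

The harmony at that moment is D diminished triad (D, F, A♭); G3 is not a chord tone.
It is approached by step down from A♭3 and left by leap up to D4.
Step in, leap out — an escape tone.
It falls on a weak beat, so it is unaccented.

Unaccented escape tone.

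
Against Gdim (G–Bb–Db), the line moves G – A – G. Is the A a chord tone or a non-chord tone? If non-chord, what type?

The harmony at that moment is G diminished triad (G, Bb, Db); A is not a chord tone.
It is approached by step up from G and left by step down to G.
Step away and step back to the same note — a neighbor tone (upper neighbor).

Non-chord tone — a neighbor tone.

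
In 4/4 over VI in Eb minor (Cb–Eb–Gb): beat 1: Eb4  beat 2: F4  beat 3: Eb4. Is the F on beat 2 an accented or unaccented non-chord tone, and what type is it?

Unaccented neighbor tone.

The harmony at that moment is Cb major triad (Cb, Eb, Gb); F4 is not a chord tone.
It is approached by step up from Eb4 and left by step down to Eb4.
Step away and step back to the same note — a neighbor tone (upper neighbor).
It falls on a weak beat, so it is unaccented.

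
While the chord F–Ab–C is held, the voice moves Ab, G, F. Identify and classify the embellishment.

The harmony at that moment is F minor triad (F, Ab, C); G is not a chord tone.
It is approached by step down from Ab and left by step down to F.
Step in, step out in the same direction — a passing tone.

G is a passing tone.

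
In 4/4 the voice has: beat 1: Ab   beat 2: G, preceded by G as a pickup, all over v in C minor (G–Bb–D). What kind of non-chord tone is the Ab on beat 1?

The harmony at that moment is G minor triad (G, Bb, D); Ab is not a chord tone.
It is approached by step up from G and left by step down to G.
Step away and step back to the same note — a neighbor tone (upper neighbor).

Upper neighbor tone.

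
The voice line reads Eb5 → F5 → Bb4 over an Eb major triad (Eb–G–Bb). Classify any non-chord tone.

F5 is an escape tone.

The harmony at that moment is Eb major triad (Eb, G, Bb); F5 is not a chord tone.
It is approached by step up from Eb5 and left by leap down to Bb4.
Step in, leap out — an escape tone.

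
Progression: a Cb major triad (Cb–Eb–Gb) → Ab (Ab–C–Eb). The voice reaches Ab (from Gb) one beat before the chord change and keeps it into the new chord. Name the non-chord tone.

Ab is an anticipation.

The harmony at that moment is Cb major triad (Cb, Eb, Gb); Ab is not a chord tone.
It is approached by step up from Gb and then sustained as the same pitch into the next harmony.
Arriving early and becoming a chord tone when the harmony changes — an anticipation.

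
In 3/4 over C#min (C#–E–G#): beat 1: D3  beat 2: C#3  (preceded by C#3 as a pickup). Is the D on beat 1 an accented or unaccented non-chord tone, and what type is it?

The harmony at that moment is C# minor triad (C#, E, G#); D3 is not a chord tone.
It is approached by step up from C#3 and left by step down to C#3.
Step away and step back to the same note — a neighbor tone (upper neighbor).
It falls on the downbeat, so it is accented.

Accented neighbor tone.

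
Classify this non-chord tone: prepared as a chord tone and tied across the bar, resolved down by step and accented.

Suspension.

Approach: by preparation — the pitch is first a chord tone, then held (tied or repeated) while the harmony changes under it. Departure: down by step. Metric position: strong.
A prepared dissonance that resolves downward by step — a suspension. (The same figure resolving upward would be a retardation.)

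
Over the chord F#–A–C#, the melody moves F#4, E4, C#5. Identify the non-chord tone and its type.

E4 is an escape tone.

The harmony at that moment is F# minor triad (F#, A, C#); E4 is not a chord tone.
It is approached by step down from F#4 and left by leap up to C#5.
Step in, leap out — an escape tone.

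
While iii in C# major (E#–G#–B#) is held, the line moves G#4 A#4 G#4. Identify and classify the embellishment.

The harmony at that moment is E# minor triad (E#, G#, B#); A#4 is not a chord tone.
It is approached by step up from G#4 and left by step down to G#4.
Step away and step back to the same note — a neighbor tone (upper neighbor).

A#4 is a neighbor tone.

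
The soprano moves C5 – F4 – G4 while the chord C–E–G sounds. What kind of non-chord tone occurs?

The harmony at that moment is C major triad (C, E, G); F4 is not a chord tone.
It is approached by leap down from C5 and left by step up to G4.
Leap in, step out — an appoggiatura.

F4 is an appoggiatura.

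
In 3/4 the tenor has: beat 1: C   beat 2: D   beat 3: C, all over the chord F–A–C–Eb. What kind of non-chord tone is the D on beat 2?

Upper neighbor tone.

The harmony at that moment is F dominant seventh chord (F, A, C, Eb); D is not a chord tone.
It is approached by step up from C and left by step down to C.
Step away and step back to the same note — a neighbor tone (upper neighbor).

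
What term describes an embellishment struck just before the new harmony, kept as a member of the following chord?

Approach: ahead of the chord change (typically by step), so it is dissonant against the current harmony. Departure: none — the same pitch is restated or held and is a chord tone of the new harmony.
Dissonant first, consonant once the harmony catches up: the note simply arrives early — an anticipation. (The reverse timing, consonant first and dissonant after the change, would be a suspension or retardation.)

Anticipation.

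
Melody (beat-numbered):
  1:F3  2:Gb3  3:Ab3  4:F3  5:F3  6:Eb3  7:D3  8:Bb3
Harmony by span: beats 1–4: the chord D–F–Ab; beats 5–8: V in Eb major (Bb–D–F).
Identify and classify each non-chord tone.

The harmony at that moment is D diminished triad (D, F, Ab); Gb3 is not a chord tone.
It is approached by step up from F3 and left by step up to Ab3.
Step in, step out in the same direction — a passing tone.
The harmony at that moment is Bb major triad (Bb, D, F); Eb3 is not a chord tone.
It is approached by step down from F3 and left by step down to D3.
Step in, step out in the same direction — a passing tone.

Gb3 (beat 2) — passing tone; Eb3 (beat 6) — passing tone.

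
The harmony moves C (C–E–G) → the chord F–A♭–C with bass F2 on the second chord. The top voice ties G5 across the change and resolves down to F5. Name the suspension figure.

At the second chord the bass is F2. The suspended G5 lies a ninth above the bass; after resolving down by step to F5, the interval above the bass becomes an octave.
Suspension figures are named by those two intervals: 9–8.

9–8 suspension.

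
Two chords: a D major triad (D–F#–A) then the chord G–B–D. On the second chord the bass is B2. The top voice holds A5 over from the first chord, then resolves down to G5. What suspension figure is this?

7–6 suspension.

At the second chord the bass is B2. The suspended A5 lies a seventh above the bass; after resolving down by step to G5, the interval above the bass becomes a sixth.
Suspension figures are named by those two intervals: 7–6.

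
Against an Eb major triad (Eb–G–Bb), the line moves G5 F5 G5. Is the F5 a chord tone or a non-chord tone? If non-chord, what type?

The harmony at that moment is Eb major triad (Eb, G, Bb); F5 is not a chord tone.
It is approached by step down from G5 and left by step up to G5.
Step away and step back to the same note — a neighbor tone (lower neighbor).

Non-chord tone — a neighbor tone.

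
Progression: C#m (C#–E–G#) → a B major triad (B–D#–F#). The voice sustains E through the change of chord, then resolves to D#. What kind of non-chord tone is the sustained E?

E is a suspension.

The harmony at that moment is B major triad (B, D#, F#); E is not a chord tone.
It is held over (the same pitch as the preceding E) and left by step down to D#.
Held over from the previous chord and resolving down by step — a suspension.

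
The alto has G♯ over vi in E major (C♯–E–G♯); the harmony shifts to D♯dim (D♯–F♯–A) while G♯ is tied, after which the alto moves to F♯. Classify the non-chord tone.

G♯ is a suspension.

The harmony at that moment is D♯ diminished triad (D♯, F♯, A); G♯ is not a chord tone.
It is held over (the same pitch as the preceding G♯) and left by step down to F♯.
Held over from the previous chord and resolving down by step — a suspension.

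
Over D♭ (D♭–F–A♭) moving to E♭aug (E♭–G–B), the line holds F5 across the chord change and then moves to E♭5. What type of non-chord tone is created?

F5 is a suspension.

The harmony at that moment is E♭ augmented triad (E♭, G, B); F5 is not a chord tone.
It is held over (the same pitch as the preceding F5) and left by step down to E♭5.
Held over from the previous chord and resolving down by step — a suspension.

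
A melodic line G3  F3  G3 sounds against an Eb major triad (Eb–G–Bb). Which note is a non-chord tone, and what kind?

The harmony at that moment is Eb major triad (Eb, G, Bb); F3 is not a chord tone.
It is approached by step down from G3 and left by step up to G3.
Step away and step back to the same note — a neighbor tone (lower neighbor).

F3 is a neighbor tone.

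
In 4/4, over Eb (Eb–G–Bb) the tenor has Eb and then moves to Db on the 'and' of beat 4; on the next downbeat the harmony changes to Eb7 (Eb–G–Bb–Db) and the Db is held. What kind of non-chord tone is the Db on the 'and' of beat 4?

The harmony at that moment is Eb major triad (Eb, G, Bb); Db is not a chord tone.
It is approached by step down from Eb and then sustained as the same pitch into the next harmony.
Arriving early and becoming a chord tone when the harmony changes — an anticipation.

Anticipation.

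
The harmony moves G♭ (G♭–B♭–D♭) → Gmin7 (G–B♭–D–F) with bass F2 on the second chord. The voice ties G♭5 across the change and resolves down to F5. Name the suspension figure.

9–8 suspension.

At the second chord the bass is F2. The suspended G♭5 lies a ninth above the bass; after resolving down by step to F5, the interval above the bass becomes an octave.
Suspension figures are named by those two intervals: 9–8.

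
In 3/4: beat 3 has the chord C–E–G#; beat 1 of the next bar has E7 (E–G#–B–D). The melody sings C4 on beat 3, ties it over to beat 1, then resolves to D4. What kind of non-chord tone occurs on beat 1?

The harmony at that moment is E dominant seventh chord (E, G#, B, D); C4 is not a chord tone.
It is held over (the same pitch as the preceding C4) and left by step up to D4.
Held over from the previous chord and resolving up by step — a retardation.

Retardation.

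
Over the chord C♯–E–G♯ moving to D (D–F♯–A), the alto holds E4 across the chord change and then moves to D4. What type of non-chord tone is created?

The harmony at that moment is D major triad (D, F♯, A); E4 is not a chord tone.
It is held over (the same pitch as the preceding E4) and left by step down to D4.
Held over from the previous chord and resolving down by step — a suspension.

E4 is a suspension.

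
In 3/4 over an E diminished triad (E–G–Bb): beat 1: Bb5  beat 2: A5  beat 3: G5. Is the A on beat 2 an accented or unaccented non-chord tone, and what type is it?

Unaccented passing tone.

The harmony at that moment is E diminished triad (E, G, Bb); A5 is not a chord tone.
It is approached by step down from Bb5 and left by step down to G5.
Step in, step out in the same direction — a passing tone.
It falls on a weak beat, so it is unaccented.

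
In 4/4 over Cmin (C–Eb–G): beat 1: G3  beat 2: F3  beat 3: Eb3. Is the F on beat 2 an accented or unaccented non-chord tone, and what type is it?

The harmony at that moment is C minor triad (C, Eb, G); F3 is not a chord tone.
It is approached by step down from G3 and left by step down to Eb3.
Step in, step out in the same direction — a passing tone.
It falls on a weak beat, so it is unaccented.

Unaccented passing tone.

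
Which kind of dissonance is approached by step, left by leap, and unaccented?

Escape tone.

Approach: by step. Departure: by leap. Metric position: weak.
Step in, leap out, from a weak position — an escape tone (échappée). (It is the mirror image of the appoggiatura, which leaps in and steps out on a strong beat.)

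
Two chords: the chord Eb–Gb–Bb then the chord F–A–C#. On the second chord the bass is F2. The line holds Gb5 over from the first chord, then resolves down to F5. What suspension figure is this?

At the second chord the bass is F2. The suspended Gb5 lies a ninth above the bass; after resolving down by step to F5, the interval above the bass becomes an octave.
Suspension figures are named by those two intervals: 9–8.

9–8 suspension.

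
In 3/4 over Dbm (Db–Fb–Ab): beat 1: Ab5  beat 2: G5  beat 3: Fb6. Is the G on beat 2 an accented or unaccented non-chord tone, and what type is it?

Unaccented escape tone.

The harmony at that moment is Db minor triad (Db, Fb, Ab); G5 is not a chord tone.
It is approached by step down from Ab5 and left by leap up to Fb6.
Step in, leap out — an escape tone.
It falls on a weak beat, so it is unaccented.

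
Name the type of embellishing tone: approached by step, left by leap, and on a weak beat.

Escape tone.

Approach: by step. Departure: by leap. Metric position: weak.
Step in, leap out, from a weak position — an escape tone (échappée). (It is the mirror image of the appoggiatura, which leaps in and steps out on a strong beat.)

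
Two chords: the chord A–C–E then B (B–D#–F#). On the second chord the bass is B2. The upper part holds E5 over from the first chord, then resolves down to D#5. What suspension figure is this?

At the second chord the bass is B2. The suspended E5 lies a fourth above the bass; after resolving down by step to D#5, the interval above the bass becomes a third.
Suspension figures are named by those two intervals: 4–3.

4–3 suspension.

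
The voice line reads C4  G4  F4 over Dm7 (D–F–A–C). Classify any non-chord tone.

G4 is an appoggiatura.

The harmony at that moment is D minor seventh chord (D, F, A, C); G4 is not a chord tone.
It is approached by leap up from C4 and left by step down to F4.
Leap in, step out — an appoggiatura.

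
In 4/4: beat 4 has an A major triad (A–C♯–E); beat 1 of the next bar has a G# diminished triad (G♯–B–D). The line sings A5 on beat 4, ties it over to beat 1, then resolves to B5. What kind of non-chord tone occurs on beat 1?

Retardation.

The harmony at that moment is G♯ diminished triad (G♯, B, D); A5 is not a chord tone.
It is held over (the same pitch as the preceding A5) and left by step up to B5.
Held over from the previous chord and resolving up by step — a retardation.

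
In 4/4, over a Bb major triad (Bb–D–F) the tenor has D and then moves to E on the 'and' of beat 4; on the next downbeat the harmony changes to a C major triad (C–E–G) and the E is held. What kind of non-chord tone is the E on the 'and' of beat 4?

Anticipation.

The harmony at that moment is Bb major triad (Bb, D, F); E is not a chord tone.
It is approached by step up from D and then sustained as the same pitch into the next harmony.
Arriving early and becoming a chord tone when the harmony changes — an anticipation.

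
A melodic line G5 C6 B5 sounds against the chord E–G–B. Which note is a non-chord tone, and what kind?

The harmony at that moment is E minor triad (E, G, B); C6 is not a chord tone.
It is approached by leap up from G5 and left by step down to B5.
Leap in, step out — an appoggiatura.

C6 is an appoggiatura.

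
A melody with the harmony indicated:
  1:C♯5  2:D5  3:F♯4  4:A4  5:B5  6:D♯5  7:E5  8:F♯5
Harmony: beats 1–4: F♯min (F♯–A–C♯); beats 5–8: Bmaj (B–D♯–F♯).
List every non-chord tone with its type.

The harmony at that moment is F♯ minor triad (F♯, A, C♯); D5 is not a chord tone.
It is approached by step up from C♯5 and left by leap down to F♯4.
Step in, leap out — an escape tone.
The harmony at that moment is B major triad (B, D♯, F♯); E5 is not a chord tone.
It is approached by step up from D♯5 and left by step up to F♯5.
Step in, step out in the same direction — a passing tone.

D5 (beat 2) — escape tone; E5 (beat 7) — passing tone.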